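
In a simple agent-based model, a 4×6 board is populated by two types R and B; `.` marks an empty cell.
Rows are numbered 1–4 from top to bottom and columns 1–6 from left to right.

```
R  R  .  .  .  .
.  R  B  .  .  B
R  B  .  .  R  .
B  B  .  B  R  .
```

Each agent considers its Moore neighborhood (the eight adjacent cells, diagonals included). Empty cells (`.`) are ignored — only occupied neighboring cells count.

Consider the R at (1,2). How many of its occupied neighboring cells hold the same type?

Occupied neighbors of (1,2): (1,1)=R, (2,2)=R, (2,3)=B.
Same type (R): 2 of 3.

2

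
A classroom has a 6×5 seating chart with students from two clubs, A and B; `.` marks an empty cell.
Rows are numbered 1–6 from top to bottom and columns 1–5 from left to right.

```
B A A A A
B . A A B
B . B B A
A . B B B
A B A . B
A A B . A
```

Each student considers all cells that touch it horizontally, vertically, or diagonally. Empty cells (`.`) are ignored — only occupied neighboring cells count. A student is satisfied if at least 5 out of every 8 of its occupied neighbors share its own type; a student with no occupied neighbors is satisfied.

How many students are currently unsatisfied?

12

Row 1: (1,1)B 1/2 ✗ · (1,2)A 2/4 ✗ · (1,3)A 4/4 ✓ · (1,4)A 4/5 ✓ · (1,5)A 2/3 ✓
Row 2: (2,1)B 2/3 ✓ · (2,3)A 4/6 ✓ · (2,4)A 5/8 ✓ · (2,5)B 1/5 ✗
Row 3: (3,1)B 1/2 ✗ · (3,3)B 3/5 ✗ · (3,4)B 5/8 ✓ · (3,5)A 1/5 ✗
Row 4: (4,1)A 1/3 ✗ · (4,3)B 4/5 ✓ · (4,4)B 5/7 ✓ · (4,5)B 3/4 ✓
Row 5: (5,1)A 3/4 ✓ · (5,2)B 2/7 ✗ · (5,3)A 1/5 ✗ · (5,5)B 2/3 ✓
Row 6: (6,1)A 2/3 ✓ · (6,2)A 3/5 ✗ · (6,3)B 1/3 ✗ · (6,5)A 0/1 ✗
Unsatisfied: (1,1), (1,2), (2,5), (3,1), (3,3), (3,5), (4,1), (5,2), (5,3), (6,2), (6,3), (6,5) — 12 in total.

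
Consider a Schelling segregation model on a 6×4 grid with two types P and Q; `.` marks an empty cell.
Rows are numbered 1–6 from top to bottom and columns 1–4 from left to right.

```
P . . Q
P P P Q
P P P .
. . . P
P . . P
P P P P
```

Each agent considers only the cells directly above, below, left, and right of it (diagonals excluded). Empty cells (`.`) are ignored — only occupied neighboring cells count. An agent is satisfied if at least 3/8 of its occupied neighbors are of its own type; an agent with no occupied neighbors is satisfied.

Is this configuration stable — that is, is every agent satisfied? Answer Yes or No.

(1,1)P 1/1 ✓
(1,4)Q 1/1 ✓
(2,1)P 3/3 ✓
(2,2)P 3/3 ✓
(2,3)P 2/3 ✓
(2,4)Q 1/2 ✓
(3,1)P 2/2 ✓
(3,2)P 3/3 ✓
(3,3)P 2/2 ✓
(4,4)P 1/1 ✓
(5,1)P 1/1 ✓
(5,4)P 2/2 ✓
(6,1)P 2/2 ✓
(6,2)P 2/2 ✓
(6,3)P 2/2 ✓
(6,4)P 2/2 ✓
All meet the threshold, so the configuration is stable.

Yes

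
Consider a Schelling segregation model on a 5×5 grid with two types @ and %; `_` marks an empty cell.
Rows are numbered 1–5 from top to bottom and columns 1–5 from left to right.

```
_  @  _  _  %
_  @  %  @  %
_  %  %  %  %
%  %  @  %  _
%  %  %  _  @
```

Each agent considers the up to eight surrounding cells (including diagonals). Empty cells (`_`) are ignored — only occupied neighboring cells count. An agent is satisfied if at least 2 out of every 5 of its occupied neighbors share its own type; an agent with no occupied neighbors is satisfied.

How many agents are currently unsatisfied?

4

(1,2)@ 1/2 ok
(1,5)% 1/2 ok
(2,2)@ 1/4 unhappy
(2,3)% 3/6 ok
(2,4)@ 0/6 unhappy
(2,5)% 3/4 ok
(3,2)% 4/6 ok
(3,3)% 5/8 ok
(3,4)% 5/7 ok
(3,5)% 3/4 ok
(4,1)% 4/4 ok
(4,2)% 6/7 ok
(4,3)@ 0/7 unhappy
(4,4)% 4/6 ok
(5,1)% 3/3 ok
(5,2)% 4/5 ok
(5,3)% 3/4 ok
(5,5)@ 0/1 unhappy
Unsatisfied: (2,2), (2,4), (4,3), (5,5) — 4 in total.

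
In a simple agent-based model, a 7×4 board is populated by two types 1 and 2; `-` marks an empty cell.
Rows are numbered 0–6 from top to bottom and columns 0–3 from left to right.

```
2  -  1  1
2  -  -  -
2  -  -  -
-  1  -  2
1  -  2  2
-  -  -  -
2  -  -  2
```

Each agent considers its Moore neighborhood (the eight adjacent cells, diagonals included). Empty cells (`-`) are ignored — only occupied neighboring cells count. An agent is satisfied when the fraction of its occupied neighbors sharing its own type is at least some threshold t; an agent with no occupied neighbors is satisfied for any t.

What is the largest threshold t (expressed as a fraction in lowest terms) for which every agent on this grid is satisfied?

Row 0: (0,0)2 1/1 · (0,2)1 1/1 · (0,3)1 1/1
Row 1: (1,0)2 2/2
Row 2: (2,0)2 1/2
Row 3: (3,1)1 1/3 · (3,3)2 2/2
Row 4: (4,0)1 1/1 · (4,2)2 2/3 · (4,3)2 2/2
Row 6: (6,0)2 — no occupied neighbors · (6,3)2 — no occupied neighbors
The smallest same-type fraction is 1/3 at (3,1), which reduces to 1/3. Any threshold above that leaves this agent unsatisfied.

1/3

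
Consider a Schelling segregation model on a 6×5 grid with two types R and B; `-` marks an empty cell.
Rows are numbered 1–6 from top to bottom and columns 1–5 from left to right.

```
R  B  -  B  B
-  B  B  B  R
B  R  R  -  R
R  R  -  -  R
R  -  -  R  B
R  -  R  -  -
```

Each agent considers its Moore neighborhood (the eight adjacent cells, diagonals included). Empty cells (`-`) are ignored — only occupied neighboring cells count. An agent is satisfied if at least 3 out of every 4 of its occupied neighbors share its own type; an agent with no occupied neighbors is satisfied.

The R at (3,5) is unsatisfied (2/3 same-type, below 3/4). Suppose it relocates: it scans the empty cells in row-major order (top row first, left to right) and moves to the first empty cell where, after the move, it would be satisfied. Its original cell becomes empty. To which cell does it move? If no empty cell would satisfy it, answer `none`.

(4,3)

Vacating (3,5). Empty cells in order:
  (1,3): 0/5 same-type → still unsatisfied.
  (2,1): 2/5 same-type → still unsatisfied.
  (3,4): 3/5 same-type → still unsatisfied.
  (4,3): 4/4 same-type → satisfied — stop here.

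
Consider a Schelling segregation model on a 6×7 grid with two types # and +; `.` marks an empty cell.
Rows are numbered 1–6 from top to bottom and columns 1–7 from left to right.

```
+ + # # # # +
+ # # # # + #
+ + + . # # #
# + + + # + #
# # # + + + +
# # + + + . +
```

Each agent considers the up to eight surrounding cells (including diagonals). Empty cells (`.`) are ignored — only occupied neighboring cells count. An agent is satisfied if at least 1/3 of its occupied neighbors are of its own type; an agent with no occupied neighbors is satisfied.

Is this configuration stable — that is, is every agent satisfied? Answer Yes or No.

(1,1)+ 2/3 ok
(1,2)+ 2/5 ok
(1,3)# 4/5 ok
(1,4)# 5/5 ok
(1,5)# 4/5 ok
(1,6)# 3/5 ok
(1,7)+ 1/3 ok
(2,1)+ 4/5 ok
(2,2)# 2/8 unhappy
(2,3)# 4/7 ok
(2,4)# 6/7 ok
(2,5)# 6/7 ok
(2,6)+ 1/8 unhappy
(2,7)# 3/5 ok
(3,1)+ 3/5 ok
(3,2)+ 5/8 ok
(3,3)+ 4/7 ok
(3,5)# 4/7 ok
(3,6)# 6/8 ok
(3,7)# 3/5 ok
(4,1)# 2/5 ok
(4,2)+ 4/8 ok
(4,3)+ 5/7 ok
(4,4)+ 4/7 ok
(4,5)# 2/7 unhappy
(4,6)+ 3/8 ok
(4,7)# 2/5 ok
(5,1)# 4/5 ok
(5,2)# 5/8 ok
(5,3)# 2/8 unhappy
(5,4)+ 6/8 ok
(5,5)+ 6/7 ok
(5,6)+ 5/7 ok
(5,7)+ 3/4 ok
(6,1)# 3/3 ok
(6,2)# 4/5 ok
(6,3)+ 2/5 ok
(6,4)+ 4/5 ok
(6,5)+ 4/4 ok
(6,7)+ 2/2 ok
For instance (2,2) has only 2/8 same-type neighbors, below 1/3.

No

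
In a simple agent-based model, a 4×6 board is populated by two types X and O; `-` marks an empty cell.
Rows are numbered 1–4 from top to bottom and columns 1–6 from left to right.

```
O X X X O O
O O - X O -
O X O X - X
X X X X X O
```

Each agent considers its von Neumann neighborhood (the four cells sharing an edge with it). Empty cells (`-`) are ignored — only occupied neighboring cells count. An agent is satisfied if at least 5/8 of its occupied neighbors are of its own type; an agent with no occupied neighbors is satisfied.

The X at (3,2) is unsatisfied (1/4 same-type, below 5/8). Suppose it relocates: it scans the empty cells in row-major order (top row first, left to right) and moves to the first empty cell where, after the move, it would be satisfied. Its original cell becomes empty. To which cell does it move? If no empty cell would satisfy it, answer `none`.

(3,5)

Vacating (3,2). Empty cells in order:
  (2,3): 2/4 same-type → still unsatisfied.
  (2,6): 1/3 same-type → still unsatisfied.
  (3,5): 3/4 same-type → satisfied — stop here.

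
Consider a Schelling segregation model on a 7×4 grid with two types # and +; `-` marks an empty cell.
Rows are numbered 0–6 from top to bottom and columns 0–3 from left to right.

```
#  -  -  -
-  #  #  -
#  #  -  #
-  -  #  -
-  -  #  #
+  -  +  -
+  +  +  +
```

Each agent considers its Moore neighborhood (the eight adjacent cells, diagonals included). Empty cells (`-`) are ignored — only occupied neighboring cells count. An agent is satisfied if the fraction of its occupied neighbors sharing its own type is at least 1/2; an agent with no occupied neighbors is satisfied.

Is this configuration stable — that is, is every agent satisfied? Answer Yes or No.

(0,0)# 1/1 satisfied
(1,1)# 4/4 satisfied
(1,2)# 3/3 satisfied
(2,0)# 2/2 satisfied
(2,1)# 4/4 satisfied
(2,3)# 2/2 satisfied
(3,2)# 4/4 satisfied
(4,2)# 2/3 satisfied
(4,3)# 2/3 satisfied
(5,0)+ 2/2 satisfied
(5,2)+ 3/5 satisfied
(6,0)+ 2/2 satisfied
(6,1)+ 4/4 satisfied
(6,2)+ 3/3 satisfied
(6,3)+ 2/2 satisfied
All meet the threshold, so the configuration is stable.

Yes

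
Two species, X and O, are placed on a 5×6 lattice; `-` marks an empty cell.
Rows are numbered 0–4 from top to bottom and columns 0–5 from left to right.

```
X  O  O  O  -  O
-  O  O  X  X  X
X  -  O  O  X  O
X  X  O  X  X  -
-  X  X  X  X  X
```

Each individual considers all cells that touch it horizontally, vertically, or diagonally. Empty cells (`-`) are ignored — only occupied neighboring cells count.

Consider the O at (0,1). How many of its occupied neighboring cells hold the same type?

3

Occupied neighbors of (0,1): (0,0)=X, (0,2)=O, (1,1)=O, (1,2)=O.
Same type (O): 3 of 4.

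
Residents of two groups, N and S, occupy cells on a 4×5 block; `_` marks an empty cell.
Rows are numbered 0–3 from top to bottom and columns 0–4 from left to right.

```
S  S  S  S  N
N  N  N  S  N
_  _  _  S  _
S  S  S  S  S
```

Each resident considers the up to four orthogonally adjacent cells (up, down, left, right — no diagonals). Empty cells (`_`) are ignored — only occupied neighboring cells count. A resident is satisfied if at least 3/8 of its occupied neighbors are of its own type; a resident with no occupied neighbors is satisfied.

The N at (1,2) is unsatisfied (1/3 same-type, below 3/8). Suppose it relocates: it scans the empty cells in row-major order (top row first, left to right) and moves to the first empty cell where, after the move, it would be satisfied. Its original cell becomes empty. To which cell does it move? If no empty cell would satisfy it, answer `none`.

Vacating (1,2). Empty cells in order:
  (2,0): 1/2 same-type → satisfied — stop here.

(2,0)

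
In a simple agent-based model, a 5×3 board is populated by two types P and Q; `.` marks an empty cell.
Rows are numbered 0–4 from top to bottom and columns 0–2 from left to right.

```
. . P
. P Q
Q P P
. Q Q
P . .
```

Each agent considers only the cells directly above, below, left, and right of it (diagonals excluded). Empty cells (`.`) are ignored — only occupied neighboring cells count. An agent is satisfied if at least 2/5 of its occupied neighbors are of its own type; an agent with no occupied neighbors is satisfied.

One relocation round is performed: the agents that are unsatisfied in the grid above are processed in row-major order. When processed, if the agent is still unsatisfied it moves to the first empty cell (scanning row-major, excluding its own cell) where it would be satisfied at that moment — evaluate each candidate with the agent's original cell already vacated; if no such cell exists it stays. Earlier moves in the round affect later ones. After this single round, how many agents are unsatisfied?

1

Initially unsatisfied (in order): (0,2), (1,2), (2,0), (2,2).
  (0,2) → (0,0).
  (1,2) → (0,2).
  (2,0) → (3,0).
  (2,2): now satisfied by earlier moves; stays.
Resulting grid:
P . Q
. P .
. P P
Q Q Q
P . .
Unsatisfied now: (4,0).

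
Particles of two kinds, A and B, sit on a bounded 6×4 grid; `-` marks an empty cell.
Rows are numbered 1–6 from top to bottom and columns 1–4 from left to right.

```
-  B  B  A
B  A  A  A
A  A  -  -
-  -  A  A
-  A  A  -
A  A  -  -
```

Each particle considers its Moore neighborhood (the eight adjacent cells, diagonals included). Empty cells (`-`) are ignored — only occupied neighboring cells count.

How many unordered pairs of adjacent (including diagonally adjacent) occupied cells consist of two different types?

9

Scan each occupied cell's neighbors to the right and below (and the two forward diagonals) so each pair is counted once.
Row 1: B(1,2)–B(1,3)= B(1,2)–A(2,2)≠ B(1,2)–A(2,3)≠ B(1,2)–B(2,1)= B(1,3)–A(1,4)≠ B(1,3)–A(2,3)≠ B(1,3)–A(2,4)≠ B(1,3)–A(2,2)≠ A(1,4)–A(2,4)= A(1,4)–A(2,3)=  → 6/10 unlike.
Row 2: B(2,1)–A(2,2)≠ B(2,1)–A(3,1)≠ B(2,1)–A(3,2)≠ A(2,2)–A(2,3)= A(2,2)–A(3,2)= A(2,2)–A(3,1)= A(2,3)–A(2,4)= A(2,3)–A(3,2)=  → 3/8 unlike.
Row 3: A(3,1)–A(3,2)= A(3,2)–A(4,3)=  → 0/2 unlike.
Row 4: A(4,3)–A(4,4)= A(4,3)–A(5,3)= A(4,3)–A(5,2)= A(4,4)–A(5,3)=  → 0/4 unlike.
Row 5: A(5,2)–A(5,3)= A(5,2)–A(6,2)= A(5,2)–A(6,1)= A(5,3)–A(6,2)=  → 0/4 unlike.
Row 6: A(6,1)–A(6,2)=  → 0/1 unlike.
Total adjacent occupied pairs: 29; unlike-type pairs: 9.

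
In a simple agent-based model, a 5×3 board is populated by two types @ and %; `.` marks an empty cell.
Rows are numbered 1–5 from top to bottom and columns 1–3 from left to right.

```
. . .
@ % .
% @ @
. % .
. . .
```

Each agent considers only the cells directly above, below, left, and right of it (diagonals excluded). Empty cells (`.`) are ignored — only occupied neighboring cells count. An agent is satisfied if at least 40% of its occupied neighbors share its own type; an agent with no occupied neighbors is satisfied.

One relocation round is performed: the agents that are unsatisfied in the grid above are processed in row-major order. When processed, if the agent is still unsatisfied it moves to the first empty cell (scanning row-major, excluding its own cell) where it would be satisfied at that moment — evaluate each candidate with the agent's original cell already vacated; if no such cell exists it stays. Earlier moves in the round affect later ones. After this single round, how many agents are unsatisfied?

Initially unsatisfied (in order): (2,1), (2,2), (3,1), (3,2), (4,2).
  (2,1) → (1,1).
  (2,2) → (1,3).
  (3,1) → (1,2).
  (3,2): now satisfied by earlier moves; stays.
  (4,2) → (2,2).
Resulting grid:
@ % %
. % .
. @ @
. . .
. . .
Unsatisfied now: (1,1).

1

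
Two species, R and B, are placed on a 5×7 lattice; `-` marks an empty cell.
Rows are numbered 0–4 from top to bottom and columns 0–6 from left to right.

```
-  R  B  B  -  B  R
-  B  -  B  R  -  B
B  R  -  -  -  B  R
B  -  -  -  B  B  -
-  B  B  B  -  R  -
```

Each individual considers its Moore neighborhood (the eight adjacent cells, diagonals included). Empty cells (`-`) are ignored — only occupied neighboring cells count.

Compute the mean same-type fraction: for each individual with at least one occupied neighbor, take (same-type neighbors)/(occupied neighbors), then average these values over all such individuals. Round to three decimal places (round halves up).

(0,1)R 0/2
(0,2)B 3/4
(0,3)B 2/3
(0,5)B 1/3
(0,6)R 0/2
(1,1)B 2/4
(1,3)B 2/3
(1,4)R 0/4
(1,6)B 2/4
(2,0)B 2/3
(2,1)R 0/3
(2,5)B 3/5
(2,6)R 0/3
(3,0)B 2/3
(3,4)B 3/4
(3,5)B 2/4
(4,1)B 2/2
(4,2)B 2/2
(4,3)B 2/2
(4,5)R 0/2
Sum over 20 individuals: 0/2 + 3/4 + 2/3 + 1/3 + 0/2 + 2/4 + 2/3 + 0/4 + 2/4 + 2/3 + 0/3 + 3/5 + 0/3 + 2/3 + 3/4 + 2/4 + 2/2 + 2/2 + 2/2 + 0/2 = 48/5; mean = 48/5 ÷ 20 = 12/25 = 0.48 → 0.480.

0.480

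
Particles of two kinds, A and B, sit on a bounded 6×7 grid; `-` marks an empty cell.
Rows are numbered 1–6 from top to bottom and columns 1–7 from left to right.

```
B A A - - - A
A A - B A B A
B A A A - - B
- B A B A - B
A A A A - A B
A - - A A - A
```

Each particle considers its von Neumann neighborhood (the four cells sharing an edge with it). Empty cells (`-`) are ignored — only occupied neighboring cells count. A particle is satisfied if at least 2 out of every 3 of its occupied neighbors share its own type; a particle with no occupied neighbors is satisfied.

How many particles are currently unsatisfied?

(1,1)B 0/2 ✗
(1,2)A 2/3 ✓
(1,3)A 1/1 ✓
(1,7)A 1/1 ✓
(2,1)A 1/3 ✗
(2,2)A 3/3 ✓
(2,4)B 0/2 ✗
(2,5)A 0/2 ✗
(2,6)B 0/2 ✗
(2,7)A 1/3 ✗
(3,1)B 0/2 ✗
(3,2)A 2/4 ✗
(3,3)A 3/3 ✓
(3,4)A 1/3 ✗
(3,7)B 1/2 ✗
(4,2)B 0/3 ✗
(4,3)A 2/4 ✗
(4,4)B 0/4 ✗
(4,5)A 0/1 ✗
(4,7)B 2/2 ✓
(5,1)A 2/2 ✓
(5,2)A 2/3 ✓
(5,3)A 3/3 ✓
(5,4)A 2/3 ✓
(5,6)A 0/1 ✗
(5,7)B 1/3 ✗
(6,1)A 1/1 ✓
(6,4)A 2/2 ✓
(6,5)A 1/1 ✓
(6,7)A 0/1 ✗
Unsatisfied: (1,1), (2,1), (2,4), (2,5), (2,6), (2,7), (3,1), (3,2), (3,4), (3,7), (4,2), (4,3), (4,4), (4,5), (5,6), (5,7), (6,7) — 17 in total.

17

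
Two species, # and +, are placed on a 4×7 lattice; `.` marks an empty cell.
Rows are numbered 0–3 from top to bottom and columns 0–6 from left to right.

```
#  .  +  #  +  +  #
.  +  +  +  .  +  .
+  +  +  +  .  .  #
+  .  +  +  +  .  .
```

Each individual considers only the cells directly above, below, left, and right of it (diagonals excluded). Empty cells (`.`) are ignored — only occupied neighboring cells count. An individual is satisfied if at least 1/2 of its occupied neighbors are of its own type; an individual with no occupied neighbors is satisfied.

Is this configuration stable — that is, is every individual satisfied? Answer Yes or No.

(0,0)# 0/0 ✓
(0,2)+ 1/2 ✓
(0,3)# 0/3 ✗
(0,4)+ 1/2 ✓
(0,5)+ 2/3 ✓
(0,6)# 0/1 ✗
(1,1)+ 2/2 ✓
(1,2)+ 4/4 ✓
(1,3)+ 2/3 ✓
(1,5)+ 1/1 ✓
(2,0)+ 2/2 ✓
(2,1)+ 3/3 ✓
(2,2)+ 4/4 ✓
(2,3)+ 3/3 ✓
(2,6)# 0/0 ✓
(3,0)+ 1/1 ✓
(3,2)+ 2/2 ✓
(3,3)+ 3/3 ✓
(3,4)+ 1/1 ✓
For instance (0,3) has only 0/3 same-type neighbors, below 1/2.

No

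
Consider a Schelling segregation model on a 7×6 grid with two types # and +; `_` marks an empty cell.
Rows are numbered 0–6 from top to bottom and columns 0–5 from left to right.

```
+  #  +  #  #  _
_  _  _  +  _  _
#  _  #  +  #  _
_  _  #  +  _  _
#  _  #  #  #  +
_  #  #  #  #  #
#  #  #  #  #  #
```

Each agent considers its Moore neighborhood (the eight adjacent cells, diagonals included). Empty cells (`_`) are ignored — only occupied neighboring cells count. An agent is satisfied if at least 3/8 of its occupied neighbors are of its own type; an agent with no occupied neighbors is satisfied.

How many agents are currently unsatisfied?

9

Row 0: (0,0)+ 0/1 unhappy · (0,1)# 0/2 unhappy · (0,2)+ 1/3 unhappy · (0,3)# 1/3 unhappy · (0,4)# 1/2 ok
Row 1: (1,3)+ 2/6 unhappy
Row 2: (2,0)# 0/0 ok · (2,2)# 1/4 unhappy · (2,3)+ 2/5 ok · (2,4)# 0/3 unhappy
Row 3: (3,2)# 3/5 ok · (3,3)+ 1/7 unhappy
Row 4: (4,0)# 1/1 ok · (4,2)# 5/6 ok · (4,3)# 6/7 ok · (4,4)# 4/6 ok · (4,5)+ 0/3 unhappy
Row 5: (5,1)# 6/6 ok · (5,2)# 7/7 ok · (5,3)# 8/8 ok · (5,4)# 7/8 ok · (5,5)# 4/5 ok
Row 6: (6,0)# 2/2 ok · (6,1)# 4/4 ok · (6,2)# 5/5 ok · (6,3)# 5/5 ok · (6,4)# 5/5 ok · (6,5)# 3/3 ok
Unsatisfied: (0,0), (0,1), (0,2), (0,3), (1,3), (2,2), (2,4), (3,3), (4,5) — 9 in total.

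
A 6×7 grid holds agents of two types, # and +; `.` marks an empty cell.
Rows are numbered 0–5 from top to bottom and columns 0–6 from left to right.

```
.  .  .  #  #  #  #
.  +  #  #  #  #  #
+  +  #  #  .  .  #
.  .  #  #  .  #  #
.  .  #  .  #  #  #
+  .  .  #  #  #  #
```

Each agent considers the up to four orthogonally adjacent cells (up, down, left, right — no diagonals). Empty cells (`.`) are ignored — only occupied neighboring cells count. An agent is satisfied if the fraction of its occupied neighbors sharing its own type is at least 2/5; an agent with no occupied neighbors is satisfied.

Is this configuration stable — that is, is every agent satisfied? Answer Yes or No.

Row 0: (0,3)# 2/2 ✓ · (0,4)# 3/3 ✓ · (0,5)# 3/3 ✓ · (0,6)# 2/2 ✓
Row 1: (1,1)+ 1/2 ✓ · (1,2)# 2/3 ✓ · (1,3)# 4/4 ✓ · (1,4)# 3/3 ✓ · (1,5)# 3/3 ✓ · (1,6)# 3/3 ✓
Row 2: (2,0)+ 1/1 ✓ · (2,1)+ 2/3 ✓ · (2,2)# 3/4 ✓ · (2,3)# 3/3 ✓ · (2,6)# 2/2 ✓
Row 3: (3,2)# 3/3 ✓ · (3,3)# 2/2 ✓ · (3,5)# 2/2 ✓ · (3,6)# 3/3 ✓
Row 4: (4,2)# 1/1 ✓ · (4,4)# 2/2 ✓ · (4,5)# 4/4 ✓ · (4,6)# 3/3 ✓
Row 5: (5,0)+ 0/0 ✓ · (5,3)# 1/1 ✓ · (5,4)# 3/3 ✓ · (5,5)# 3/3 ✓ · (5,6)# 2/2 ✓
All meet the threshold, so the configuration is stable.

Yes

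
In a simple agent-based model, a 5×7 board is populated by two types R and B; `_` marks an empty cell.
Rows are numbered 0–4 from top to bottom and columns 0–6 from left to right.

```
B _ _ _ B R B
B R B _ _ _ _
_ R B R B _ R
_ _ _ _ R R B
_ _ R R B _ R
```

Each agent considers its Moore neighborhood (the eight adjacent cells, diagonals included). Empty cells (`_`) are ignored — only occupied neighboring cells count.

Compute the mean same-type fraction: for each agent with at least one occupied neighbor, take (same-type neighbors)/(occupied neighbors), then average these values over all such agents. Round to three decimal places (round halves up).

Row 0: (0,0)B 1/2 · (0,4)B 0/1 · (0,5)R 0/2 · (0,6)B 0/1
Row 1: (1,0)B 1/3 · (1,1)R 1/5 · (1,2)B 1/4
Row 2: (2,1)R 1/4 · (2,2)B 1/4 · (2,3)R 1/4 · (2,4)B 0/3 · (2,6)R 1/2
Row 3: (3,4)R 3/5 · (3,5)R 3/6 · (3,6)B 0/3
Row 4: (4,2)R 1/1 · (4,3)R 2/3 · (4,4)B 0/3 · (4,6)R 1/2
Sum over 19 agents: 1/2 + 0/1 + 0/2 + 0/1 + 1/3 + 1/5 + 1/4 + 1/4 + 1/4 + 1/4 + 0/3 + 1/2 + 3/5 + 3/6 + 0/3 + 1/1 + 2/3 + 0/3 + 1/2 = 29/5; mean = 29/5 ÷ 19 = 29/95 = 0.305263… → 0.305.

0.305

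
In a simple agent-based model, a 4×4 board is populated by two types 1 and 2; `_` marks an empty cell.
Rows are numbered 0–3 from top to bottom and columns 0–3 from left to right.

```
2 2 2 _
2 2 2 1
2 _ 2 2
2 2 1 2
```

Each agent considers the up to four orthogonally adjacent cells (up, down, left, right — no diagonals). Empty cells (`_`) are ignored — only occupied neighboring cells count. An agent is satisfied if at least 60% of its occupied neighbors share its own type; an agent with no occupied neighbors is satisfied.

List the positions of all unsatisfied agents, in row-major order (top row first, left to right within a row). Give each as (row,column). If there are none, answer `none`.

(0,0)2 2/2 ok
(0,1)2 3/3 ok
(0,2)2 2/2 ok
(1,0)2 3/3 ok
(1,1)2 3/3 ok
(1,2)2 3/4 ok
(1,3)1 0/2 unhappy
(2,0)2 2/2 ok
(2,2)2 2/3 ok
(2,3)2 2/3 ok
(3,0)2 2/2 ok
(3,1)2 1/2 unhappy
(3,2)1 0/3 unhappy
(3,3)2 1/2 unhappy

(1,3), (3,1), (3,2), (3,3)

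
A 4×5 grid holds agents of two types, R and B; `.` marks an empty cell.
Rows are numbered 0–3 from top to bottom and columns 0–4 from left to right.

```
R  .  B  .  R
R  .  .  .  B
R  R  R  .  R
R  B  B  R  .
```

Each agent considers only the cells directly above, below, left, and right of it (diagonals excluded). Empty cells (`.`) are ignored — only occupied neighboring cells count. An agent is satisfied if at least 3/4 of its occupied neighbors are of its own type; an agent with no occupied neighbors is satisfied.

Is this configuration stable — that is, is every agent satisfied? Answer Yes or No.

No

(0,0)R 1/1 satisfied
(0,2)B 0/0 satisfied
(0,4)R 0/1 not
(1,0)R 2/2 satisfied
(1,4)B 0/2 not
(2,0)R 3/3 satisfied
(2,1)R 2/3 not
(2,2)R 1/2 not
(2,4)R 0/1 not
(3,0)R 1/2 not
(3,1)B 1/3 not
(3,2)B 1/3 not
(3,3)R 0/1 not
For instance (0,4) has only 0/1 same-type neighbors, below 3/4.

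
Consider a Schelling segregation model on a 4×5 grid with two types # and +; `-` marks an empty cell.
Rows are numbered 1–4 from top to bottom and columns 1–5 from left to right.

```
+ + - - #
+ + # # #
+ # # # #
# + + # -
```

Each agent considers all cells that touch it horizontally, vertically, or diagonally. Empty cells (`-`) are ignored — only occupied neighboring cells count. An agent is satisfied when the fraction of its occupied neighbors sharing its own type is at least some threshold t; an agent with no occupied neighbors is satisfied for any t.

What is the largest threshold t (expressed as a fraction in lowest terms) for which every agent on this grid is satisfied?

Row 1: (1,1)+ 3/3 · (1,2)+ 3/4 · (1,5)# 2/2
Row 2: (2,1)+ 4/5 · (2,2)+ 4/7 · (2,3)# 4/6 · (2,4)# 6/6 · (2,5)# 4/4
Row 3: (3,1)+ 3/5 · (3,2)# 3/8 · (3,3)# 5/8 · (3,4)# 6/7 · (3,5)# 4/4
Row 4: (4,1)# 1/3 · (4,2)+ 2/5 · (4,3)+ 1/5 · (4,4)# 3/4
The smallest same-type fraction is 1/5 at (4,3), which reduces to 1/5. Any threshold above that leaves this agent unsatisfied.

1/5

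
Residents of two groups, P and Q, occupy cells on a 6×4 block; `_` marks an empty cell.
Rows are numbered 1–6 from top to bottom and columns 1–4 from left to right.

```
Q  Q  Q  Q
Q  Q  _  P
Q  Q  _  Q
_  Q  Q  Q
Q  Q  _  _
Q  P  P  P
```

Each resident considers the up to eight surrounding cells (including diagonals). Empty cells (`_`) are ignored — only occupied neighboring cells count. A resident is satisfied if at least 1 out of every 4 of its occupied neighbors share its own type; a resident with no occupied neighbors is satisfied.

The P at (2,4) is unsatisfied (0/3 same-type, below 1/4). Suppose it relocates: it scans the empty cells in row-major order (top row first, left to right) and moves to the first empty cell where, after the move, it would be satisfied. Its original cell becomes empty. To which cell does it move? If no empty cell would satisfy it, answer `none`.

Vacating (2,4). Empty cells in order:
  (2,3): 0/6 same-type → still unsatisfied.
  (3,3): 0/6 same-type → still unsatisfied.
  (4,1): 0/5 same-type → still unsatisfied.
  (5,3): 3/7 same-type → satisfied — stop here.

(5,3)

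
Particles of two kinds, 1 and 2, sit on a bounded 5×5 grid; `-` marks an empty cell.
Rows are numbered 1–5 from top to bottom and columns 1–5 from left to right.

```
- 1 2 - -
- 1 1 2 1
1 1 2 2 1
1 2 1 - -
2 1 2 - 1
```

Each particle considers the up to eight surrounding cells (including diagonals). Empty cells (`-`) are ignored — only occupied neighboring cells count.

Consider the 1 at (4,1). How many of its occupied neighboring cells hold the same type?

Occupied neighbors of (4,1): (3,1)=1, (3,2)=1, (4,2)=2, (5,1)=2, (5,2)=1.
Same type (1): 3 of 5.

3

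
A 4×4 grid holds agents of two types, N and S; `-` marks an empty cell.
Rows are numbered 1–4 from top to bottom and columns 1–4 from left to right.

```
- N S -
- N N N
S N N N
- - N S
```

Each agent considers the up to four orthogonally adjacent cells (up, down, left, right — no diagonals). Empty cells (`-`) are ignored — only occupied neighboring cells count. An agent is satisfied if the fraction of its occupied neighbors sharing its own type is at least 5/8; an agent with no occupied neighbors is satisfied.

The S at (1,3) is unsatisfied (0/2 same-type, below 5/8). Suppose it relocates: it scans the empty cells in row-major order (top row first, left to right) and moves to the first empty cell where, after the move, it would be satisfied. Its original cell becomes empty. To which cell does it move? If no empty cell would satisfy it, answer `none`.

(4,1)

Vacating (1,3). Empty cells in order:
  (1,1): 0/1 same-type → still unsatisfied.
  (1,4): 0/1 same-type → still unsatisfied.
  (2,1): 1/2 same-type → still unsatisfied.
  (4,1): 1/1 same-type → satisfied — stop here.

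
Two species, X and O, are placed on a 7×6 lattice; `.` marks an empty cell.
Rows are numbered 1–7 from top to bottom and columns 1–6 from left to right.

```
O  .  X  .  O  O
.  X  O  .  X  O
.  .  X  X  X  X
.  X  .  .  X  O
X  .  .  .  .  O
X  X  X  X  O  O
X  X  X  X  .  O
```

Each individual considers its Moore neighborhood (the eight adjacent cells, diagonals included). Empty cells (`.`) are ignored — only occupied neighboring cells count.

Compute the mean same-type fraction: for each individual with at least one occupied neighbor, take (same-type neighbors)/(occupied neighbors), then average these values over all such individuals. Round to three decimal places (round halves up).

0.705

Row 1: (1,1)O 0/1 · (1,3)X 1/2 · (1,5)O 2/3 · (1,6)O 2/3
Row 2: (2,2)X 2/4 · (2,3)O 0/4 · (2,5)X 3/6 · (2,6)O 2/5
Row 3: (3,3)X 3/4 · (3,4)X 4/5 · (3,5)X 4/6 · (3,6)X 3/5
Row 4: (4,2)X 2/2 · (4,5)X 3/5 · (4,6)O 1/4
Row 5: (5,1)X 3/3 · (5,6)O 3/4
Row 6: (6,1)X 4/4 · (6,2)X 6/6 · (6,3)X 5/5 · (6,4)X 3/4 · (6,5)O 3/5 · (6,6)O 3/3
Row 7: (7,1)X 3/3 · (7,2)X 5/5 · (7,3)X 5/5 · (7,4)X 3/4 · (7,6)O 2/2
Sum over 28 individuals: 0/1 + 1/2 + 2/3 + 2/3 + 2/4 + 0/4 + 3/6 + 2/5 + 3/4 + 4/5 + 4/6 + 3/5 + 2/2 + 3/5 + 1/4 + 3/3 + 3/4 + 4/4 + 6/6 + 5/5 + 3/4 + 3/5 + 3/3 + 3/3 + 5/5 + 5/5 + 3/4 + 2/2 = 79/4; mean = 79/4 ÷ 28 = 79/112 = 0.705357… → 0.705.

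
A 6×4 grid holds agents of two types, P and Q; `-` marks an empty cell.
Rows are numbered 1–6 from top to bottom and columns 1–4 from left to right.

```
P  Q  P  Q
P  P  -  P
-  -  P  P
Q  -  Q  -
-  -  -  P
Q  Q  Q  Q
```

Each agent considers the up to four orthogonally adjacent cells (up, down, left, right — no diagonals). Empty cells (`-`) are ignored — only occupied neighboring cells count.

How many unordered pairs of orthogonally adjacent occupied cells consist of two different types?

Scan each occupied cell's neighbors to the right and below so each pair is counted once.
Row 1: P(1,1)–Q(1,2)≠ P(1,1)–P(2,1)= Q(1,2)–P(1,3)≠ Q(1,2)–P(2,2)≠ P(1,3)–Q(1,4)≠ Q(1,4)–P(2,4)≠  → 5/6 unlike.
Row 2: P(2,1)–P(2,2)= P(2,4)–P(3,4)=  → 0/2 unlike.
Row 3: P(3,3)–P(3,4)= P(3,3)–Q(4,3)≠  → 1/2 unlike.
Row 5: P(5,4)–Q(6,4)≠  → 1/1 unlike.
Row 6: Q(6,1)–Q(6,2)= Q(6,2)–Q(6,3)= Q(6,3)–Q(6,4)=  → 0/3 unlike.
Total adjacent occupied pairs: 14; unlike-type pairs: 7.

7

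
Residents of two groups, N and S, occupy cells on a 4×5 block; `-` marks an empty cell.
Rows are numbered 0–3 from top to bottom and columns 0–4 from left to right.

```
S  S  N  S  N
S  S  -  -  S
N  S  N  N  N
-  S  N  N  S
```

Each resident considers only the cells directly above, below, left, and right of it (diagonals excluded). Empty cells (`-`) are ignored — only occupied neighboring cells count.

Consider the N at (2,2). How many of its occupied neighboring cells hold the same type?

Occupied neighbors of (2,2): (3,2)=N, (2,1)=S, (2,3)=N.
Same type (N): 2 of 3.

2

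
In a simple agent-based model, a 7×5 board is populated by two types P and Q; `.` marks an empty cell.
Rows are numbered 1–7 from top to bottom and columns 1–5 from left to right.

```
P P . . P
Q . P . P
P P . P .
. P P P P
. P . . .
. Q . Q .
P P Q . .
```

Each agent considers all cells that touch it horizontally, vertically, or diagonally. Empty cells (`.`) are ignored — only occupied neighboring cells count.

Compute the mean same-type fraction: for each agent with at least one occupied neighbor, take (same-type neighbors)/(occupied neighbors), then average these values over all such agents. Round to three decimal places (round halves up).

0.739

(1,1)P 1/2
(1,2)P 2/3
(1,5)P 1/1
(2,1)Q 0/4
(2,3)P 3/3
(2,5)P 2/2
(3,1)P 2/3
(3,2)P 4/5
(3,4)P 5/5
(4,2)P 4/4
(4,3)P 5/5
(4,4)P 3/3
(4,5)P 2/2
(5,2)P 2/3
(6,2)Q 1/4
(6,4)Q 1/1
(7,1)P 1/2
(7,2)P 1/3
(7,3)Q 2/3
Sum over 19 agents: 1/2 + 2/3 + 1/1 + 0/4 + 3/3 + 2/2 + 2/3 + 4/5 + 5/5 + 4/4 + 5/5 + 3/3 + 2/2 + 2/3 + 1/4 + 1/1 + 1/2 + 1/3 + 2/3 = 281/20; mean = 281/20 ÷ 19 = 281/380 = 0.739473… → 0.739.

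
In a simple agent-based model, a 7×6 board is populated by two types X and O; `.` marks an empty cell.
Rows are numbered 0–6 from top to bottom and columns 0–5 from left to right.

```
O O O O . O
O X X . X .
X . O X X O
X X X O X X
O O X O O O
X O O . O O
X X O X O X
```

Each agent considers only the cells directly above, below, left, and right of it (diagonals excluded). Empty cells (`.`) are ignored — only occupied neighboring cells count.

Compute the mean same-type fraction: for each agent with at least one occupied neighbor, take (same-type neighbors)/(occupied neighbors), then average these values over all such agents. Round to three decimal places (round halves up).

Row 0: (0,0)O 2/2 · (0,1)O 2/3 · (0,2)O 2/3 · (0,3)O 1/1 · (0,5)O — no occupied neighbors
Row 1: (1,0)O 1/3 · (1,1)X 1/3 · (1,2)X 1/3 · (1,4)X 1/1
Row 2: (2,0)X 1/2 · (2,2)O 0/3 · (2,3)X 1/3 · (2,4)X 3/4 · (2,5)O 0/2
Row 3: (3,0)X 2/3 · (3,1)X 2/3 · (3,2)X 2/4 · (3,3)O 1/4 · (3,4)X 2/4 · (3,5)X 1/3
Row 4: (4,0)O 1/3 · (4,1)O 2/4 · (4,2)X 1/4 · (4,3)O 2/3 · (4,4)O 3/4 · (4,5)O 2/3
Row 5: (5,0)X 1/3 · (5,1)O 2/4 · (5,2)O 2/3 · (5,4)O 3/3 · (5,5)O 2/3
Row 6: (6,0)X 2/2 · (6,1)X 1/3 · (6,2)O 1/3 · (6,3)X 0/2 · (6,4)O 1/3 · (6,5)X 0/2
Sum over 36 agents: 2/2 + 2/3 + 2/3 + 1/1 + 1/3 + 1/3 + 1/3 + 1/1 + 1/2 + 0/3 + 1/3 + 3/4 + 0/2 + 2/3 + 2/3 + 2/4 + 1/4 + 2/4 + 1/3 + 1/3 + 2/4 + 1/4 + 2/3 + 3/4 + 2/3 + 1/3 + 2/4 + 2/3 + 3/3 + 2/3 + 2/2 + 1/3 + 1/3 + 0/2 + 1/3 + 0/2 = 109/6; mean = 109/6 ÷ 36 = 109/216 = 0.504629… → 0.505.

0.505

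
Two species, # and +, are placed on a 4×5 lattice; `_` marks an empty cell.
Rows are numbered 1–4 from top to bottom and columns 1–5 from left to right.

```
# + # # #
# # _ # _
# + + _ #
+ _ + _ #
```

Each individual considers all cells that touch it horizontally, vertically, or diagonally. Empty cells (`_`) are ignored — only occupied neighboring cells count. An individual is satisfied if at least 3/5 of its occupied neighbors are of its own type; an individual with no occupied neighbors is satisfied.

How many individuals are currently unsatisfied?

6

(1,1)# 2/3 ok
(1,2)+ 0/4 unhappy
(1,3)# 3/4 ok
(1,4)# 3/3 ok
(1,5)# 2/2 ok
(2,1)# 3/5 ok
(2,2)# 4/7 unhappy
(2,4)# 4/5 ok
(3,1)# 2/4 unhappy
(3,2)+ 3/6 unhappy
(3,3)+ 2/4 unhappy
(3,5)# 2/2 ok
(4,1)+ 1/2 unhappy
(4,3)+ 2/2 ok
(4,5)# 1/1 ok
Unsatisfied: (1,2), (2,2), (3,1), (3,2), (3,3), (4,1) — 6 in total.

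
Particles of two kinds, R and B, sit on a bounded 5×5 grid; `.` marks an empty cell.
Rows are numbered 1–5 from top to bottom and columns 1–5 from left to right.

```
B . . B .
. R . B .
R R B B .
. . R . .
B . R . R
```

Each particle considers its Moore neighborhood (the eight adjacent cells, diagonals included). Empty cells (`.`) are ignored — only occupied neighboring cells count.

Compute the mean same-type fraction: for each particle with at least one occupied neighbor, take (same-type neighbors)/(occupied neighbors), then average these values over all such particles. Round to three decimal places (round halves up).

0.682

(1,1)B 0/1
(1,4)B 1/1
(2,2)R 2/4
(2,4)B 3/3
(3,1)R 2/2
(3,2)R 3/4
(3,3)B 2/5
(3,4)B 2/3
(4,3)R 2/4
(5,1)B — no occupied neighbors
(5,3)R 1/1
(5,5)R — no occupied neighbors
Sum over 10 particles: 0/1 + 1/1 + 2/4 + 3/3 + 2/2 + 3/4 + 2/5 + 2/3 + 2/4 + 1/1 = 409/60; mean = 409/60 ÷ 10 = 409/600 = 0.681666… → 0.682.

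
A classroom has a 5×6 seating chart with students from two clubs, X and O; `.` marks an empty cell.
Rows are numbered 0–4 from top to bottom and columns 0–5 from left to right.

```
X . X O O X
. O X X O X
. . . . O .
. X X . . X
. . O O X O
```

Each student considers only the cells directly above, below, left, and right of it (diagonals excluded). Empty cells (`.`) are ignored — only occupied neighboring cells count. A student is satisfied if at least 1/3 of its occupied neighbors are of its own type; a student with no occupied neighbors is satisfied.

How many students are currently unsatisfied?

Row 0: (0,0)X 0/0 ✓ · (0,2)X 1/2 ✓ · (0,3)O 1/3 ✓ · (0,4)O 2/3 ✓ · (0,5)X 1/2 ✓
Row 1: (1,1)O 0/1 ✗ · (1,2)X 2/3 ✓ · (1,3)X 1/3 ✓ · (1,4)O 2/4 ✓ · (1,5)X 1/2 ✓
Row 2: (2,4)O 1/1 ✓
Row 3: (3,1)X 1/1 ✓ · (3,2)X 1/2 ✓ · (3,5)X 0/1 ✗
Row 4: (4,2)O 1/2 ✓ · (4,3)O 1/2 ✓ · (4,4)X 0/2 ✗ · (4,5)O 0/2 ✗
Unsatisfied: (1,1), (3,5), (4,4), (4,5) — 4 in total.

4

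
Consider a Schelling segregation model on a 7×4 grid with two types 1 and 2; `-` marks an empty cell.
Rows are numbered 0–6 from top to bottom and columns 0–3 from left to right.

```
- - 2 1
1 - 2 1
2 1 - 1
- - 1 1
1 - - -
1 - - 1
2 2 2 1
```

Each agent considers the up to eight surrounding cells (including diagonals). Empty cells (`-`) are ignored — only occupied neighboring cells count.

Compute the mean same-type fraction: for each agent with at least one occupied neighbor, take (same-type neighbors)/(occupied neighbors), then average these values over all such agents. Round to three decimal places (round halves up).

0.526

(0,2)2 1/3
(0,3)1 1/3
(1,0)1 1/2
(1,2)2 1/5
(1,3)1 2/4
(2,0)2 0/2
(2,1)1 2/4
(2,3)1 3/4
(3,2)1 3/3
(3,3)1 2/2
(4,0)1 1/1
(5,0)1 1/3
(5,3)1 1/2
(6,0)2 1/2
(6,1)2 2/3
(6,2)2 1/3
(6,3)1 1/2
Sum over 17 agents: 1/3 + 1/3 + 1/2 + 1/5 + 2/4 + 0/2 + 2/4 + 3/4 + 3/3 + 2/2 + 1/1 + 1/3 + 1/2 + 1/2 + 2/3 + 1/3 + 1/2 = 179/20; mean = 179/20 ÷ 17 = 179/340 = 0.526470… → 0.526.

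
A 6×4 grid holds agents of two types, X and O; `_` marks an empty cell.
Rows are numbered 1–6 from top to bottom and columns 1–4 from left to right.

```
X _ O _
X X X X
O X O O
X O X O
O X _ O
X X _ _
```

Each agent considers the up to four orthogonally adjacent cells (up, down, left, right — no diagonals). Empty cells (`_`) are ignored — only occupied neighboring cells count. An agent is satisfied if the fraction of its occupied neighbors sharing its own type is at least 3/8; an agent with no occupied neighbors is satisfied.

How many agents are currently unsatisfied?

9

Row 1: (1,1)X 1/1 ok · (1,3)O 0/1 unhappy
Row 2: (2,1)X 2/3 ok · (2,2)X 3/3 ok · (2,3)X 2/4 ok · (2,4)X 1/2 ok
Row 3: (3,1)O 0/3 unhappy · (3,2)X 1/4 unhappy · (3,3)O 1/4 unhappy · (3,4)O 2/3 ok
Row 4: (4,1)X 0/3 unhappy · (4,2)O 0/4 unhappy · (4,3)X 0/3 unhappy · (4,4)O 2/3 ok
Row 5: (5,1)O 0/3 unhappy · (5,2)X 1/3 unhappy · (5,4)O 1/1 ok
Row 6: (6,1)X 1/2 ok · (6,2)X 2/2 ok
Unsatisfied: (1,3), (3,1), (3,2), (3,3), (4,1), (4,2), (4,3), (5,1), (5,2) — 9 in total.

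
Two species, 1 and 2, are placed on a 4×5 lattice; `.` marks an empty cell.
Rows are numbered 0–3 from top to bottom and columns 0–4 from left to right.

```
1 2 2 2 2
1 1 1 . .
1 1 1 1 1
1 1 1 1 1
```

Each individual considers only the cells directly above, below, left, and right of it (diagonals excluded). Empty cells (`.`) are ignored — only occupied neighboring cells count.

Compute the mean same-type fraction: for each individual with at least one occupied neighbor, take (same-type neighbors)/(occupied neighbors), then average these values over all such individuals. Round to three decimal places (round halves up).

(0,0)1 1/2
(0,1)2 1/3
(0,2)2 2/3
(0,3)2 2/2
(0,4)2 1/1
(1,0)1 3/3
(1,1)1 3/4
(1,2)1 2/3
(2,0)1 3/3
(2,1)1 4/4
(2,2)1 4/4
(2,3)1 3/3
(2,4)1 2/2
(3,0)1 2/2
(3,1)1 3/3
(3,2)1 3/3
(3,3)1 3/3
(3,4)1 2/2
Sum over 18 individuals: 1/2 + 1/3 + 2/3 + 2/2 + 1/1 + 3/3 + 3/4 + 2/3 + 3/3 + 4/4 + 4/4 + 3/3 + 2/2 + 2/2 + 3/3 + 3/3 + 3/3 + 2/2 = 191/12; mean = 191/12 ÷ 18 = 191/216 = 0.884259… → 0.884.

0.884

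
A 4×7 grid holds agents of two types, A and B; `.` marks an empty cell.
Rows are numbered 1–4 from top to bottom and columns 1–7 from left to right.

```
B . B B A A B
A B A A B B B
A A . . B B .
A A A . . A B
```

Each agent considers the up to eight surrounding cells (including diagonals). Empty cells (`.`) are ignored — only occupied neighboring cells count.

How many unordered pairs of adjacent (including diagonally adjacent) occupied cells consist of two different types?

21

Scan each occupied cell's neighbors to the right and below (and the two forward diagonals) so each pair is counted once.
From row 1: 12 unlike of 20 pairs (running 12/20).
From row 2: 6 unlike of 17 pairs (running 18/37).
From row 3: 2 unlike of 10 pairs (running 20/47).
From row 4: 1 unlike of 3 pairs (running 21/50).
Total adjacent occupied pairs: 50; unlike-type pairs: 21.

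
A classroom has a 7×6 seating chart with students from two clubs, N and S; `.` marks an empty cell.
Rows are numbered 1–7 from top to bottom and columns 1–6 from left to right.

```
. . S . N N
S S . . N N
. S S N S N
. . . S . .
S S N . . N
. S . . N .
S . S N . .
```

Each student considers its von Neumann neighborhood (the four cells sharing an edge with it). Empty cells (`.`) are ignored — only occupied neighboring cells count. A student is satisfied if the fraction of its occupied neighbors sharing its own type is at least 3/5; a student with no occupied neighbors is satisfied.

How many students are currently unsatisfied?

8

Row 1: (1,3)S 0/0 ✓ · (1,5)N 2/2 ✓ · (1,6)N 2/2 ✓
Row 2: (2,1)S 1/1 ✓ · (2,2)S 2/2 ✓ · (2,5)N 2/3 ✓ · (2,6)N 3/3 ✓
Row 3: (3,2)S 2/2 ✓ · (3,3)S 1/2 ✗ · (3,4)N 0/3 ✗ · (3,5)S 0/3 ✗ · (3,6)N 1/2 ✗
Row 4: (4,4)S 0/1 ✗
Row 5: (5,1)S 1/1 ✓ · (5,2)S 2/3 ✓ · (5,3)N 0/1 ✗ · (5,6)N 0/0 ✓
Row 6: (6,2)S 1/1 ✓ · (6,5)N 0/0 ✓
Row 7: (7,1)S 0/0 ✓ · (7,3)S 0/1 ✗ · (7,4)N 0/1 ✗
Unsatisfied: (3,3), (3,4), (3,5), (3,6), (4,4), (5,3), (7,3), (7,4) — 8 in total.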